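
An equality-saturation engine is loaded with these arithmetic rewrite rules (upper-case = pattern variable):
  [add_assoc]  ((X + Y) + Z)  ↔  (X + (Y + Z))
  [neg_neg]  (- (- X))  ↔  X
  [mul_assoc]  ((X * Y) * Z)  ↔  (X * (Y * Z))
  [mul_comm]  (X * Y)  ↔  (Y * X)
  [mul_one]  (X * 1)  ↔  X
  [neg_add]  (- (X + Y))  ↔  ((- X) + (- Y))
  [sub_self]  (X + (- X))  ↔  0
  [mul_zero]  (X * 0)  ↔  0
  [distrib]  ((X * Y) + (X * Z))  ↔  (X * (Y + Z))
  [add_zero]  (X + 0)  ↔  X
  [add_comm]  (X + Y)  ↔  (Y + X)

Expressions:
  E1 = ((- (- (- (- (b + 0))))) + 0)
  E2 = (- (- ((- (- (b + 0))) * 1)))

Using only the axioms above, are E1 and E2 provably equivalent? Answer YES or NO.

YES

step 1: neg_neg (→) rewrites (- (- (- (b + 0)))) into (- (b + 0)), now ((- (- (b + 0))) + 0)
step 2: add_zero (→) rewrites ((- (- (b + 0))) + 0) into (- (- (b + 0)))
step 3: mul_one (←) rewrites (- (- (b + 0))) into ((- (- (b + 0))) * 1)
step 4: neg_neg (←) rewrites ((- (- (b + 0))) * 1) into (- (- ((- (- (b + 0))) * 1))), which is E2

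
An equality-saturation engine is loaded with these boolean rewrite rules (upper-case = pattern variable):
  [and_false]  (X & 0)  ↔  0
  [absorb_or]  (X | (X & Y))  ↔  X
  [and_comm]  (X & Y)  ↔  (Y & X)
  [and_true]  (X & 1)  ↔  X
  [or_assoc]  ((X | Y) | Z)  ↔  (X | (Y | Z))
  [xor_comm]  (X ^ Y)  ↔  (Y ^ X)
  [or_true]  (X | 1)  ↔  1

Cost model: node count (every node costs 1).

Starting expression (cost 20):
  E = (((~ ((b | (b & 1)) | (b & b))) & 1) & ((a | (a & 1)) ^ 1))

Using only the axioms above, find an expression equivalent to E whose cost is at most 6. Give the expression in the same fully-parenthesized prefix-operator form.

((~ b) & (1 ^ a))   [cost 6]

(1) (b | (b & 1))  =[absorb_or →]=  b    ⊢ (((~ (b | (b & b))) & 1) & ((a | (a & 1)) ^ 1))
(2) (b | (b & b))  =[absorb_or →]=  b    ⊢ (((~ b) & 1) & ((a | (a & 1)) ^ 1))
(3) ((a | (a & 1)) ^ 1)  =[xor_comm →]=  (1 ^ (a | (a & 1)))    ⊢ (((~ b) & 1) & (1 ^ (a | (a & 1))))
(4) (a | (a & 1))  =[absorb_or →]=  a    ⊢ (((~ b) & 1) & (1 ^ a))
(5) ((~ b) & 1)  =[and_true →]=  (~ b)    ⊢ cost 6, within 6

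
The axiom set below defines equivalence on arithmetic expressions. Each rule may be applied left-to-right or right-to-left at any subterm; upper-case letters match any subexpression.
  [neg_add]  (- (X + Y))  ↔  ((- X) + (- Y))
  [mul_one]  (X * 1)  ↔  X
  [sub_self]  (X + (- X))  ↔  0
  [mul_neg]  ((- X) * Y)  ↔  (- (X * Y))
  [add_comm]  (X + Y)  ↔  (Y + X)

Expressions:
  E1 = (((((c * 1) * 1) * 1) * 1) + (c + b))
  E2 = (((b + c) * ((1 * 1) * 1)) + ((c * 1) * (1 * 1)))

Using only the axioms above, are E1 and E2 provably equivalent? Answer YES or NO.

YES

step 1: mul_one (→) rewrites (((c * 1) * 1) * 1) into ((c * 1) * 1), now ((((c * 1) * 1) * 1) + (c + b))
step 2: add_comm (→) rewrites (c + b) into (b + c), now ((((c * 1) * 1) * 1) + (b + c))
step 3: mul_one (→) rewrites (((c * 1) * 1) * 1) into ((c * 1) * 1), now (((c * 1) * 1) + (b + c))
step 4: mul_one (→) rewrites (c * 1) into c, now ((c * 1) + (b + c))
step 5: mul_one (→) rewrites (c * 1) into c, now (c + (b + c))
step 6: add_comm (→) rewrites (c + (b + c)) into ((b + c) + c)
step 7: mul_one (←) rewrites (b + c) into ((b + c) * 1), now (((b + c) * 1) + c)
step 8: mul_one (←) rewrites c into (c * 1), now (((b + c) * 1) + (c * 1))
step 9: mul_one (←) rewrites 1 into (1 * 1), now (((b + c) * (1 * 1)) + (c * 1))
step 10: mul_one (←) rewrites 1 into (1 * 1), now (((b + c) * (1 * 1)) + (c * (1 * 1)))
step 11: mul_one (←) rewrites c into (c * 1), now (((b + c) * (1 * 1)) + ((c * 1) * (1 * 1)))
step 12: mul_one (←) rewrites (1 * 1) into ((1 * 1) * 1), which is E2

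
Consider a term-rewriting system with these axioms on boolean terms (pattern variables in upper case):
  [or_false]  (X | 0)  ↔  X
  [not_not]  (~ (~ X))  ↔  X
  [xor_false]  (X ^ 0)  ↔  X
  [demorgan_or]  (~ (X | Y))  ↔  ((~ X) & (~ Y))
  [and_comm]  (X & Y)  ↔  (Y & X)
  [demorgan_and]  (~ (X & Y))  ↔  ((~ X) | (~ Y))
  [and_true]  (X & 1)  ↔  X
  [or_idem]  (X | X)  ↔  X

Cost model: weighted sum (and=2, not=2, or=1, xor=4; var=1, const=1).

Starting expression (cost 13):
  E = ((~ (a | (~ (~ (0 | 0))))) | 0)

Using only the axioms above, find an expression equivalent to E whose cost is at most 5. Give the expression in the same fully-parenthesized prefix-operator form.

(~ (a | 0))   [cost 5]

step 1: or_false (→) rewrites (0 | 0) into 0, now ((~ (a | (~ (~ 0)))) | 0)
step 2: not_not (→) rewrites (~ (~ 0)) into 0, now ((~ (a | 0)) | 0)
step 3: or_false (→) rewrites ((~ (a | 0)) | 0) into (~ (a | 0)), reaching cost 5 (bound 5)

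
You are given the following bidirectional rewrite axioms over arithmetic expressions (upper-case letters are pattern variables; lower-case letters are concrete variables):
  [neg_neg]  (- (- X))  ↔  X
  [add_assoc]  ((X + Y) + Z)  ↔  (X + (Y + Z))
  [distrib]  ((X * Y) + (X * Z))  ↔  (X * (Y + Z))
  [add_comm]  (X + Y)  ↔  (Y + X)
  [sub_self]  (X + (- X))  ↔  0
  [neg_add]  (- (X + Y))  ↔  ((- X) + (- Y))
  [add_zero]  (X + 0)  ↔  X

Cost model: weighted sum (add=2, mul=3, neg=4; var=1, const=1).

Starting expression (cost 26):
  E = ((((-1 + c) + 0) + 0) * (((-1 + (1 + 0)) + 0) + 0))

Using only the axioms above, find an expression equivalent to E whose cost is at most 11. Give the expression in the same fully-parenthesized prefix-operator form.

1. [add_zero →] (1 + 0)  →  1;  E = ((((-1 + c) + 0) + 0) * (((-1 + 1) + 0) + 0))
2. [add_zero →] (((-1 + c) + 0) + 0)  →  ((-1 + c) + 0);  E = (((-1 + c) + 0) * (((-1 + 1) + 0) + 0))
3. [add_zero →] (((-1 + 1) + 0) + 0)  →  ((-1 + 1) + 0);  E = (((-1 + c) + 0) * ((-1 + 1) + 0))
4. [add_assoc →] ((-1 + 1) + 0)  →  (-1 + (1 + 0));  E = (((-1 + c) + 0) * (-1 + (1 + 0)))
5. [add_zero →] (1 + 0)  →  1;  E = (((-1 + c) + 0) * (-1 + 1))
6. [add_zero →] ((-1 + c) + 0)  →  (-1 + c);  cost 11 ≤ 11, done

((-1 + c) * (-1 + 1))   [cost 11]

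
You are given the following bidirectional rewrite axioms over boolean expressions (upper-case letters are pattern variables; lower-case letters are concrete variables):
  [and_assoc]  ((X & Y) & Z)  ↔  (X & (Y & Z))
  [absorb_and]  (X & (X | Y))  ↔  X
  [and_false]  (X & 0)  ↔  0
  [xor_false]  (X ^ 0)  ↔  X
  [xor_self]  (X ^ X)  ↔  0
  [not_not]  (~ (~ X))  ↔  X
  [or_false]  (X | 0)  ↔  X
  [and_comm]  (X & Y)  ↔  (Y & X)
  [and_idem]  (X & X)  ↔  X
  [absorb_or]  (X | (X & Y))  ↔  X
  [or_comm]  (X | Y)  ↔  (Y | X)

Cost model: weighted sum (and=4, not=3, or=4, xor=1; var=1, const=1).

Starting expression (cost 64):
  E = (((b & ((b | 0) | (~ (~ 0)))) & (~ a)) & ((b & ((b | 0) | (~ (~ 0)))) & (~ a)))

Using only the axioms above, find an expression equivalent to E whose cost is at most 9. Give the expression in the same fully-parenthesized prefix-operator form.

(b & (~ a))   [cost 9]

1. [and_idem →] (((b & ((b | 0) | (~ (~ 0)))) & (~ a)) & ((b & ((b | 0) | (~ (~ 0)))) & (~ a)))  →  ((b & ((b | 0) | (~ (~ 0)))) & (~ a))
2. [or_false →] (b | 0)  →  b;  E = ((b & (b | (~ (~ 0)))) & (~ a))
3. [not_not →] (~ (~ 0))  →  0;  E = ((b & (b | 0)) & (~ a))
4. [absorb_and →] (b & (b | 0))  →  b;  cost 9 ≤ 9, done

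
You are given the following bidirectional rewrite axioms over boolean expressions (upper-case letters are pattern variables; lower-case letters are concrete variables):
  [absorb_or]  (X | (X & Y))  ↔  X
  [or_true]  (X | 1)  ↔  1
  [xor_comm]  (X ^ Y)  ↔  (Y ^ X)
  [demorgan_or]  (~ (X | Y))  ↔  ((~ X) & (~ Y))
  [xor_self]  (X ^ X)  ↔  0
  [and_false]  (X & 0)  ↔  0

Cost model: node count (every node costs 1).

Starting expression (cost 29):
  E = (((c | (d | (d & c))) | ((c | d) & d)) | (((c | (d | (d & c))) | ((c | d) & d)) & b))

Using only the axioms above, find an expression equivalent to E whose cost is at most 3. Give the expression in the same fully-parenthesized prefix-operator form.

step 1: absorb_or (→) rewrites (((c | (d | (d & c))) | ((c | d) & d)) | (((c | (d | (d & c))) | ((c | d) & d)) & b)) into ((c | (d | (d & c))) | ((c | d) & d))
step 2: absorb_or (→) rewrites (d | (d & c)) into d, now ((c | d) | ((c | d) & d))
step 3: absorb_or (→) rewrites ((c | d) | ((c | d) & d)) into (c | d), reaching cost 3 (bound 3)

(c | d)   [cost 3]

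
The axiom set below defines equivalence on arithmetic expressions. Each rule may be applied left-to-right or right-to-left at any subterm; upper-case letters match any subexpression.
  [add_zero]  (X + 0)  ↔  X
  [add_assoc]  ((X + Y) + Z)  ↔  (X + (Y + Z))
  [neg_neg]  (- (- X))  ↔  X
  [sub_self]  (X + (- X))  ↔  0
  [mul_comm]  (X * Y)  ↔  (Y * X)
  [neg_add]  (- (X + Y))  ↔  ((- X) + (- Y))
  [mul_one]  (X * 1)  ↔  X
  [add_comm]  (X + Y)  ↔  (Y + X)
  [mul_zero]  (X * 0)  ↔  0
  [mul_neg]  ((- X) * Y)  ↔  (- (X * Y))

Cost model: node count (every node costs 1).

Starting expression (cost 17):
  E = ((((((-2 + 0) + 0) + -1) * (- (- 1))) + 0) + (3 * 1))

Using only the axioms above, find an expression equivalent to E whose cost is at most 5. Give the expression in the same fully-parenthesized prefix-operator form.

((-2 + -1) + 3)   [cost 5]

step 1: add_zero (→) rewrites (-2 + 0) into -2, now (((((-2 + 0) + -1) * (- (- 1))) + 0) + (3 * 1))
step 2: add_zero (→) rewrites (-2 + 0) into -2, now ((((-2 + -1) * (- (- 1))) + 0) + (3 * 1))
step 3: mul_one (→) rewrites (3 * 1) into 3, now ((((-2 + -1) * (- (- 1))) + 0) + 3)
step 4: neg_neg (→) rewrites (- (- 1)) into 1, now ((((-2 + -1) * 1) + 0) + 3)
step 5: add_zero (→) rewrites (((-2 + -1) * 1) + 0) into ((-2 + -1) * 1), now (((-2 + -1) * 1) + 3)
step 6: mul_one (→) rewrites ((-2 + -1) * 1) into (-2 + -1), reaching cost 5 (bound 5)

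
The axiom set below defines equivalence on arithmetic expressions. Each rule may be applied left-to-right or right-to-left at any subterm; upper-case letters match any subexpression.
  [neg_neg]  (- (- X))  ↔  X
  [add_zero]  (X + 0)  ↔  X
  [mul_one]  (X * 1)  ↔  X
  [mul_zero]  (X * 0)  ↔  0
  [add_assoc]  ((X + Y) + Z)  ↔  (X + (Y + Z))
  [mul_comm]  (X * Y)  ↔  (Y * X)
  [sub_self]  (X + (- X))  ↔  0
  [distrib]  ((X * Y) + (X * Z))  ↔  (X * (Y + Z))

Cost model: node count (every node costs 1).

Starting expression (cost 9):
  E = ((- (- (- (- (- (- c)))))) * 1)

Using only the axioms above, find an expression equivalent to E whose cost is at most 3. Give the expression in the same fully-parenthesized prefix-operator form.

(1) (- (- (- (- c))))  =[neg_neg →]=  (- (- c))    ⊢ ((- (- (- (- c)))) * 1)
(2) ((- (- (- (- c)))) * 1)  =[mul_one →]=  (- (- (- (- c))))
(3) (- (- (- c)))  =[neg_neg →]=  (- c)    ⊢ cost 3, within 3

(- (- c))   [cost 3]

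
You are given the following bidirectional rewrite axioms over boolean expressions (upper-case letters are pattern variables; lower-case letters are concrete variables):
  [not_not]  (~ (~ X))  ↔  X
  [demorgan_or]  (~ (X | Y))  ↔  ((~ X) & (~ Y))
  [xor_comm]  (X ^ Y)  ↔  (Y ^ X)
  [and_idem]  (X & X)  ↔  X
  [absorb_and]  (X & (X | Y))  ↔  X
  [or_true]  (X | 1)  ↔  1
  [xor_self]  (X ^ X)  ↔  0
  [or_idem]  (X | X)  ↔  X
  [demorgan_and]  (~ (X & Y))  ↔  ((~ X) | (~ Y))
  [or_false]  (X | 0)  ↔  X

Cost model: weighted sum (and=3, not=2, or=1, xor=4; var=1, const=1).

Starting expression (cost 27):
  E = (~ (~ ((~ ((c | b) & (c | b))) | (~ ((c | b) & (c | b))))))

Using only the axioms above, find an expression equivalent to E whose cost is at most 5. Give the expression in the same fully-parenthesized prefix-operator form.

(1) ((~ ((c | b) & (c | b))) | (~ ((c | b) & (c | b))))  =[or_idem →]=  (~ ((c | b) & (c | b)))    ⊢ (~ (~ (~ ((c | b) & (c | b)))))
(2) ((c | b) & (c | b))  =[and_idem →]=  (c | b)    ⊢ (~ (~ (~ (c | b))))
(3) (~ (~ (c | b)))  =[not_not →]=  (c | b)    ⊢ cost 5, within 5

(~ (c | b))   [cost 5]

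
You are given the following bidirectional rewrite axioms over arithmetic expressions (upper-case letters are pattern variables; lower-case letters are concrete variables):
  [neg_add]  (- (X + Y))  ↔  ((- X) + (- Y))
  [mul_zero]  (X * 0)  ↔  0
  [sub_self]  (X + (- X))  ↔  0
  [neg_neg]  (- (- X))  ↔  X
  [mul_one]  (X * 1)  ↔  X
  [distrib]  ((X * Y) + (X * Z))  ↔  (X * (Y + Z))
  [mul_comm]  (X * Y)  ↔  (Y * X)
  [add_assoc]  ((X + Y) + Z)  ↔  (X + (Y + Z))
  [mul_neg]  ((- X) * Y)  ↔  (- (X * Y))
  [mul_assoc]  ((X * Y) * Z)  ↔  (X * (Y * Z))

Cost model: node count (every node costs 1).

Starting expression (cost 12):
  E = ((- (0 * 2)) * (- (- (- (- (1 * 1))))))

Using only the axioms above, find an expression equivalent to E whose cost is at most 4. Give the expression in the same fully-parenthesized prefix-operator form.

(- (0 * 2))   [cost 4]

1. [neg_neg →] (- (- (- (- (1 * 1)))))  →  (- (- (1 * 1)));  E = ((- (0 * 2)) * (- (- (1 * 1))))
2. [neg_neg →] (- (- (1 * 1)))  →  (1 * 1);  E = ((- (0 * 2)) * (1 * 1))
3. [mul_one →] (1 * 1)  →  1;  E = ((- (0 * 2)) * 1)
4. [mul_one →] ((- (0 * 2)) * 1)  →  (- (0 * 2));  cost 4 ≤ 4, done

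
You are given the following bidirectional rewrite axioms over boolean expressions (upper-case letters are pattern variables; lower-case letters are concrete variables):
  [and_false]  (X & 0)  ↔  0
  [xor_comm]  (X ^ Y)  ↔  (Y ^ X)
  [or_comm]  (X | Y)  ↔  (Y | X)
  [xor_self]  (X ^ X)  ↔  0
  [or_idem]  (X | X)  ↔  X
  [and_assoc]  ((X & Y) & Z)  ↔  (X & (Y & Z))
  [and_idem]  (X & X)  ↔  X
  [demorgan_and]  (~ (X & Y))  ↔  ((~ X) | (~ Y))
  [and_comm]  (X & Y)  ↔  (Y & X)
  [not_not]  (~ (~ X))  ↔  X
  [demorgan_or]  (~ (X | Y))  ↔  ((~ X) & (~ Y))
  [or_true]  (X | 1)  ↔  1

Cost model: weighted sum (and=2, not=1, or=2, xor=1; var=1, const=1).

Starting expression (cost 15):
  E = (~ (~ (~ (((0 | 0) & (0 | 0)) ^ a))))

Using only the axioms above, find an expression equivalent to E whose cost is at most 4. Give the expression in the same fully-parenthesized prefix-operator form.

(~ (0 ^ a))   [cost 4]

(1) (~ (~ (((0 | 0) & (0 | 0)) ^ a)))  =[not_not →]=  (((0 | 0) & (0 | 0)) ^ a)    ⊢ (~ (((0 | 0) & (0 | 0)) ^ a))
(2) ((0 | 0) & (0 | 0))  =[and_idem →]=  (0 | 0)    ⊢ (~ ((0 | 0) ^ a))
(3) (0 | 0)  =[or_idem →]=  0    ⊢ cost 4, within 4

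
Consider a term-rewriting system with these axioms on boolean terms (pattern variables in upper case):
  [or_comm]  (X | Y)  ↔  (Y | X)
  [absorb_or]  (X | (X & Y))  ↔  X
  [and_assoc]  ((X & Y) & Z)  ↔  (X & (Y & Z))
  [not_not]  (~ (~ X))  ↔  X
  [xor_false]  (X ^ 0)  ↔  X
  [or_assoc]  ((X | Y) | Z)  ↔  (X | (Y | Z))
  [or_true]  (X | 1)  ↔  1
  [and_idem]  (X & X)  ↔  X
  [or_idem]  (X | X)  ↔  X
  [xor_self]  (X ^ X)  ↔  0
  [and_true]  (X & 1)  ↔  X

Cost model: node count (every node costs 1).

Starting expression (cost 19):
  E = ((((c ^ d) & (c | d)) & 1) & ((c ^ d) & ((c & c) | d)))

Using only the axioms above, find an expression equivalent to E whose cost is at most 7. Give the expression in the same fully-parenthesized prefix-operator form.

(1) (((c ^ d) & (c | d)) & 1)  =[and_true →]=  ((c ^ d) & (c | d))    ⊢ (((c ^ d) & (c | d)) & ((c ^ d) & ((c & c) | d)))
(2) (c & c)  =[and_idem →]=  c    ⊢ (((c ^ d) & (c | d)) & ((c ^ d) & (c | d)))
(3) (((c ^ d) & (c | d)) & ((c ^ d) & (c | d)))  =[and_idem →]=  ((c ^ d) & (c | d))    ⊢ cost 7, within 7

((c ^ d) & (c | d))   [cost 7]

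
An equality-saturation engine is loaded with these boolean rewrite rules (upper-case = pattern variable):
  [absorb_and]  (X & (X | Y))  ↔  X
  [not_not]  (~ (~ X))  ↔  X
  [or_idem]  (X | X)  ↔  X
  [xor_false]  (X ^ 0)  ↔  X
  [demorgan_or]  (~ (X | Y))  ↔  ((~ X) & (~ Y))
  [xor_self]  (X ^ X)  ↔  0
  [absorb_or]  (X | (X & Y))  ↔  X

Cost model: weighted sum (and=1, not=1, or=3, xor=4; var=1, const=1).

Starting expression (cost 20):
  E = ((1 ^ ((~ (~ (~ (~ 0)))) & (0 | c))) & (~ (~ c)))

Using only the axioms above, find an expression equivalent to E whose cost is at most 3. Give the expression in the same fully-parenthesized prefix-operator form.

(1 & c)   [cost 3]

1. [not_not →] (~ (~ (~ 0)))  →  (~ 0);  E = ((1 ^ ((~ (~ 0)) & (0 | c))) & (~ (~ c)))
2. [not_not →] (~ (~ 0))  →  0;  E = ((1 ^ (0 & (0 | c))) & (~ (~ c)))
3. [absorb_and →] (0 & (0 | c))  →  0;  E = ((1 ^ 0) & (~ (~ c)))
4. [xor_false →] (1 ^ 0)  →  1;  E = (1 & (~ (~ c)))
5. [not_not →] (~ (~ c))  →  c;  cost 3 ≤ 3, done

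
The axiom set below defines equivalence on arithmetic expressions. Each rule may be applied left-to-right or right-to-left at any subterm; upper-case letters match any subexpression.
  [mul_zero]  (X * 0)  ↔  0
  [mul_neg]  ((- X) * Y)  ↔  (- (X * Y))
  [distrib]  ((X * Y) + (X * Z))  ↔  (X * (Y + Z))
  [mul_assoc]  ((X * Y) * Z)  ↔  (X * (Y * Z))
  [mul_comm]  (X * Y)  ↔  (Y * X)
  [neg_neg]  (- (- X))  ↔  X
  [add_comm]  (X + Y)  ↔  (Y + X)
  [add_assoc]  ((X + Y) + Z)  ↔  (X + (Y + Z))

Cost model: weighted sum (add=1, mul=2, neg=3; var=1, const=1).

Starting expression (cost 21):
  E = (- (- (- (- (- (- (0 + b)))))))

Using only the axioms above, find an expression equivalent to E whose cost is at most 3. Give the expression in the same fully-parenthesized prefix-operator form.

(1) (- (- (- (- (- (- (0 + b)))))))  =[neg_neg →]=  (- (- (- (- (0 + b)))))
(2) (- (- (- (- (0 + b)))))  =[neg_neg →]=  (- (- (0 + b)))
(3) (- (- (0 + b)))  =[neg_neg →]=  (0 + b)    ⊢ cost 3, within 3

(0 + b)   [cost 3]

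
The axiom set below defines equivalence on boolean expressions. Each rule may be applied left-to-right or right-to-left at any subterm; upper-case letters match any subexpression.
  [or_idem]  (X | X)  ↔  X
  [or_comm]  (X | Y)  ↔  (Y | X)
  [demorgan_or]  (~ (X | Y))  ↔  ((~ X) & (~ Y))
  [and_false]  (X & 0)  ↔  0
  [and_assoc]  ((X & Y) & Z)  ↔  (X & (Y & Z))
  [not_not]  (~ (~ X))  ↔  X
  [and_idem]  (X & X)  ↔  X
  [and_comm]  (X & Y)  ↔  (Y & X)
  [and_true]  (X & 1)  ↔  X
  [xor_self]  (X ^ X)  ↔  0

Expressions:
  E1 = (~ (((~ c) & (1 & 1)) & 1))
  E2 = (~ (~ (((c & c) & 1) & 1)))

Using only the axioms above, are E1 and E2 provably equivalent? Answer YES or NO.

step 1: and_idem (→) rewrites (1 & 1) into 1, now (~ (((~ c) & 1) & 1))
step 2: and_true (→) rewrites (((~ c) & 1) & 1) into ((~ c) & 1), now (~ ((~ c) & 1))
step 3: and_true (→) rewrites ((~ c) & 1) into (~ c), now (~ (~ c))
step 4: and_true (←) rewrites c into (c & 1), now (~ (~ (c & 1)))
step 5: and_idem (←) rewrites c into (c & c), now (~ (~ ((c & c) & 1)))
step 6: and_true (←) rewrites ((c & c) & 1) into (((c & c) & 1) & 1), which is E2

YES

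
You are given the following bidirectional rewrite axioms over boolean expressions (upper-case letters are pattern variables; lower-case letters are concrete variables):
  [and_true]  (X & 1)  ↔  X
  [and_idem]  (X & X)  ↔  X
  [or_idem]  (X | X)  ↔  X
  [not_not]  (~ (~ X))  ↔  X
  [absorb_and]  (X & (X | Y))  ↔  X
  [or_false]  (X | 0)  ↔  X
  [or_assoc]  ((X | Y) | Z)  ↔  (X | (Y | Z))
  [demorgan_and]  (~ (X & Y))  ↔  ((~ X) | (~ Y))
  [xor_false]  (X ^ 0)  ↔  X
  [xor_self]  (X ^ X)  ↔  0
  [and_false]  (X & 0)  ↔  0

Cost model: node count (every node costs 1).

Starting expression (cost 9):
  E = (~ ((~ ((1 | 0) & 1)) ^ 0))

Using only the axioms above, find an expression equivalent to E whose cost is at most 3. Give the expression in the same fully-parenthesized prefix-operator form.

(~ (~ 1))   [cost 3]

1. [xor_false →] ((~ ((1 | 0) & 1)) ^ 0)  →  (~ ((1 | 0) & 1));  E = (~ (~ ((1 | 0) & 1)))
2. [and_true →] ((1 | 0) & 1)  →  (1 | 0);  E = (~ (~ (1 | 0)))
3. [or_false →] (1 | 0)  →  1;  cost 3 ≤ 3, done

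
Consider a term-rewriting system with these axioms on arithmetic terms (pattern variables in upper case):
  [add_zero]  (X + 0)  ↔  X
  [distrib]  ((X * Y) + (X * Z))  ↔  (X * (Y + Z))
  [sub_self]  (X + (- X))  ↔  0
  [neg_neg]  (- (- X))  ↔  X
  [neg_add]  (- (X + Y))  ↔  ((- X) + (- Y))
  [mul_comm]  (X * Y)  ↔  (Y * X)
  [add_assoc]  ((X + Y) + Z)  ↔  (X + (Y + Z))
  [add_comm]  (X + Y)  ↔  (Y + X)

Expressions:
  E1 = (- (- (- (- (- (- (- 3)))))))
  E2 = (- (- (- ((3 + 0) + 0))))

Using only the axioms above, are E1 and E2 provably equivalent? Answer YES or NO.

1. [neg_neg →] (- (- (- (- 3))))  →  (- (- 3));  E1 = (- (- (- (- (- 3)))))
2. [neg_neg →] (- (- 3))  →  3;  E1 = (- (- (- 3)))
3. [neg_neg →] (- (- 3))  →  3;  E1 = (- 3)
4. [add_zero ←] 3  →  (3 + 0);  E1 = (- (3 + 0))
5. [neg_neg ←] (- (3 + 0))  →  (- (- (- (3 + 0))))
6. [add_zero ←] (3 + 0)  →  ((3 + 0) + 0);  this is E2

YES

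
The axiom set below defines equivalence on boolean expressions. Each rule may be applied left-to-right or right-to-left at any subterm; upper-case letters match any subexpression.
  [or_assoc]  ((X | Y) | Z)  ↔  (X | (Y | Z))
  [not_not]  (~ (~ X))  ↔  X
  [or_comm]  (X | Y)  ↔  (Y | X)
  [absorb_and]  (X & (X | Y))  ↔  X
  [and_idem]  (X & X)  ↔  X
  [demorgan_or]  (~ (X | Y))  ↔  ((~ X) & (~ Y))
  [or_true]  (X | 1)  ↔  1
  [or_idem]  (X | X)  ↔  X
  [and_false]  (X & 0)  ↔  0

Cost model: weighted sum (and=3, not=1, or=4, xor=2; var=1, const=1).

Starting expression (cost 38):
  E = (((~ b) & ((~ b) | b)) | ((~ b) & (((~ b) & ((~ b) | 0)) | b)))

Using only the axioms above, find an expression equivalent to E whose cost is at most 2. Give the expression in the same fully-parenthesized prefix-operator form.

step 1: absorb_and (→) rewrites ((~ b) & ((~ b) | 0)) into (~ b), now (((~ b) & ((~ b) | b)) | ((~ b) & ((~ b) | b)))
step 2: or_idem (→) rewrites (((~ b) & ((~ b) | b)) | ((~ b) & ((~ b) | b))) into ((~ b) & ((~ b) | b))
step 3: absorb_and (→) rewrites ((~ b) & ((~ b) | b)) into (~ b), reaching cost 2 (bound 2)

(~ b)   [cost 2]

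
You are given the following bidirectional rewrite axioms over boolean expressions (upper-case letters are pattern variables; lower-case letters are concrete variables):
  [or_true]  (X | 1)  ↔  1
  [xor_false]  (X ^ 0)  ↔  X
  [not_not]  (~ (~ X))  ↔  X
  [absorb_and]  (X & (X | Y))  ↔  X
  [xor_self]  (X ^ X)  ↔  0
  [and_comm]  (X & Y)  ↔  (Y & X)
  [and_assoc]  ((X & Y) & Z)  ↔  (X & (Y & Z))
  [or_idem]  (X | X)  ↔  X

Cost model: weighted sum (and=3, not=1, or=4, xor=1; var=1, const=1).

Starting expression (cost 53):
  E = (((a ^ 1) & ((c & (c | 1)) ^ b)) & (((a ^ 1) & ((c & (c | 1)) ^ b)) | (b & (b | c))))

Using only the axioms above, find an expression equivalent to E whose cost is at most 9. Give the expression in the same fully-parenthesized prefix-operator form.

step 1: absorb_and (→) rewrites (b & (b | c)) into b, now (((a ^ 1) & ((c & (c | 1)) ^ b)) & (((a ^ 1) & ((c & (c | 1)) ^ b)) | b))
step 2: absorb_and (→) rewrites (((a ^ 1) & ((c & (c | 1)) ^ b)) & (((a ^ 1) & ((c & (c | 1)) ^ b)) | b)) into ((a ^ 1) & ((c & (c | 1)) ^ b))
step 3: absorb_and (→) rewrites (c & (c | 1)) into c, reaching cost 9 (bound 9)

((a ^ 1) & (c ^ b))   [cost 9]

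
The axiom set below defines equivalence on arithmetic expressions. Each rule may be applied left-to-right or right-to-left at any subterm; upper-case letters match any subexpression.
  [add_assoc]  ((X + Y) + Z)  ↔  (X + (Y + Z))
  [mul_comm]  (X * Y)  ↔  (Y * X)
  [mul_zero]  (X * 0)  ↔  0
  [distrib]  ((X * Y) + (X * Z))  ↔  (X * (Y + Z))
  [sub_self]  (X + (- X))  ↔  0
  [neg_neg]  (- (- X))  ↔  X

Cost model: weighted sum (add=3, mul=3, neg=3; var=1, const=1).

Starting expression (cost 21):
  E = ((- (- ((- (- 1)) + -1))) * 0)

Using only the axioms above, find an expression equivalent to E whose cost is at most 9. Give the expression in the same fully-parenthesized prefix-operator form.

1. [mul_comm →] ((- (- ((- (- 1)) + -1))) * 0)  →  (0 * (- (- ((- (- 1)) + -1))))
2. [neg_neg →] (- (- 1))  →  1;  E = (0 * (- (- (1 + -1))))
3. [neg_neg →] (- (- (1 + -1)))  →  (1 + -1);  cost 9 ≤ 9, done

(0 * (1 + -1))   [cost 9]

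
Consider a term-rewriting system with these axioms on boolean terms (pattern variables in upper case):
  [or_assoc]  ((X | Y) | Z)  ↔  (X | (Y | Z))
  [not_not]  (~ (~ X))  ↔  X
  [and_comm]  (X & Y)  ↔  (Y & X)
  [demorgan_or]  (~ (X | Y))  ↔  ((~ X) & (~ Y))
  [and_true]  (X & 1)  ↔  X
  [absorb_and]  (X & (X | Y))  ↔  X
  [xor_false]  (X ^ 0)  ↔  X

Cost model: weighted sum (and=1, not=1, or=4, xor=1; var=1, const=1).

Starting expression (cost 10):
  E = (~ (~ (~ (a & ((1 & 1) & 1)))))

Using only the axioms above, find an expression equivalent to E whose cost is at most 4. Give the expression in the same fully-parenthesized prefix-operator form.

(~ (a & 1))   [cost 4]

1. [and_true →] (1 & 1)  →  1;  E = (~ (~ (~ (a & (1 & 1)))))
2. [and_true →] (1 & 1)  →  1;  E = (~ (~ (~ (a & 1))))
3. [not_not →] (~ (~ (~ (a & 1))))  →  (~ (a & 1));  cost 4 ≤ 4, done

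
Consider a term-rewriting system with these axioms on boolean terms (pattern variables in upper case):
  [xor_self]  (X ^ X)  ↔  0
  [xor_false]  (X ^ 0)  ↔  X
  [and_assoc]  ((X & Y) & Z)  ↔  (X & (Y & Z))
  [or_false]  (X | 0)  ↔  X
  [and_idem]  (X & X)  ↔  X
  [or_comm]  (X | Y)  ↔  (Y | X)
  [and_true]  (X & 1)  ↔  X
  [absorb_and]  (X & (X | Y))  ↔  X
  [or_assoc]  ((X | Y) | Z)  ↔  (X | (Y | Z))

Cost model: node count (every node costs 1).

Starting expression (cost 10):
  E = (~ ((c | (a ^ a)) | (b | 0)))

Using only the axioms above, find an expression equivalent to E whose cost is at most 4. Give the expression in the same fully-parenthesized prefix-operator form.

1. [xor_self →] (a ^ a)  →  0;  E = (~ ((c | 0) | (b | 0)))
2. [or_false →] (b | 0)  →  b;  E = (~ ((c | 0) | b))
3. [or_false →] (c | 0)  →  c;  cost 4 ≤ 4, done

(~ (c | b))   [cost 4]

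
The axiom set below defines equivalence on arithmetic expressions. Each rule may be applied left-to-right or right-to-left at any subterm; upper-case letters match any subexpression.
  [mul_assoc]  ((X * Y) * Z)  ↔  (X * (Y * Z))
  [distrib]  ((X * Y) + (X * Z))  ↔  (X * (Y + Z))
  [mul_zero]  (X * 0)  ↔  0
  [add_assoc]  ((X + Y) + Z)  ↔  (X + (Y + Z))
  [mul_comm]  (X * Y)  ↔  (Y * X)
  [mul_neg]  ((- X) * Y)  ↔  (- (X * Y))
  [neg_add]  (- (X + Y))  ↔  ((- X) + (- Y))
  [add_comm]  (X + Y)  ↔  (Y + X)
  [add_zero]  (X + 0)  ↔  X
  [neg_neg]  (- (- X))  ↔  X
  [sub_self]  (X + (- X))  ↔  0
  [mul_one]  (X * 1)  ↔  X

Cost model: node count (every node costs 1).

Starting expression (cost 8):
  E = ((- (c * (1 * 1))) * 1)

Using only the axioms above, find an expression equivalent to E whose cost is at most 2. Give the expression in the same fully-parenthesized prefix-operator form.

step 1: mul_one (→) rewrites (1 * 1) into 1, now ((- (c * 1)) * 1)
step 2: mul_one (→) rewrites (c * 1) into c, now ((- c) * 1)
step 3: mul_one (→) rewrites ((- c) * 1) into (- c), reaching cost 2 (bound 2)

(- c)   [cost 2]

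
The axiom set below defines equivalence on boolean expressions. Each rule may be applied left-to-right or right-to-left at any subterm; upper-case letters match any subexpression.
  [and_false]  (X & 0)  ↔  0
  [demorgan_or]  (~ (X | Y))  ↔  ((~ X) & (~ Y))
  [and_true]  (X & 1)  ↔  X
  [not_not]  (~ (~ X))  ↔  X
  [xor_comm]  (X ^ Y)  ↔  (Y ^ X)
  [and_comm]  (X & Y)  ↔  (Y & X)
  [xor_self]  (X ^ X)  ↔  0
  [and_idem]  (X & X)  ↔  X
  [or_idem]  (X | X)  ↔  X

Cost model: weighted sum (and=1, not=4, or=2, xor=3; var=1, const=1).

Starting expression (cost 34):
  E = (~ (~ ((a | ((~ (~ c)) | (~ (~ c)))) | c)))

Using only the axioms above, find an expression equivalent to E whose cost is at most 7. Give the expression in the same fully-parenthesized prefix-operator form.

((a | c) | c)   [cost 7]

step 1: or_idem (→) rewrites ((~ (~ c)) | (~ (~ c))) into (~ (~ c)), now (~ (~ ((a | (~ (~ c))) | c)))
step 2: not_not (→) rewrites (~ (~ ((a | (~ (~ c))) | c))) into ((a | (~ (~ c))) | c)
step 3: not_not (→) rewrites (~ (~ c)) into c, reaching cost 7 (bound 7)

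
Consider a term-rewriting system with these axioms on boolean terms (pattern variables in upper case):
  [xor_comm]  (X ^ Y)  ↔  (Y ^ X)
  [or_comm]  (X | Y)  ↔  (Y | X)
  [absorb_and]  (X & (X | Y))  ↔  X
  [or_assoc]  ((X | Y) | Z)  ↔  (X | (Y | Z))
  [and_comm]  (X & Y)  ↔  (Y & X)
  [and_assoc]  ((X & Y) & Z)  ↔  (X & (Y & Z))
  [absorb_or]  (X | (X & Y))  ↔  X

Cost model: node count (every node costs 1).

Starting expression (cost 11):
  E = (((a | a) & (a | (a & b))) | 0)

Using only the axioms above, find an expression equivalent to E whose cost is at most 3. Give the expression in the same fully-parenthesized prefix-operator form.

(a | 0)   [cost 3]

step 1: absorb_or (→) rewrites (a | (a & b)) into a, now (((a | a) & a) | 0)
step 2: and_comm (→) rewrites ((a | a) & a) into (a & (a | a)), now ((a & (a | a)) | 0)
step 3: absorb_and (→) rewrites (a & (a | a)) into a, reaching cost 3 (bound 3)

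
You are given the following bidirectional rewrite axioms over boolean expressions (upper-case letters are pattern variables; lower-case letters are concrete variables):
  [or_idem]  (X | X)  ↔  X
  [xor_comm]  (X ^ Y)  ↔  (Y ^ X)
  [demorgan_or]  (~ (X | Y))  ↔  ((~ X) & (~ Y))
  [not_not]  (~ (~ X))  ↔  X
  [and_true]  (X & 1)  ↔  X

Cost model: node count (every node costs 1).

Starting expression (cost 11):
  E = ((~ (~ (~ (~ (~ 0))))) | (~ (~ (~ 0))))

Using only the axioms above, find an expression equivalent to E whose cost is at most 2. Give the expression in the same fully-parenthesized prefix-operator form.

(1) (~ (~ (~ (~ 0))))  =[not_not →]=  (~ (~ 0))    ⊢ ((~ (~ (~ 0))) | (~ (~ (~ 0))))
(2) ((~ (~ (~ 0))) | (~ (~ (~ 0))))  =[or_idem →]=  (~ (~ (~ 0)))
(3) (~ (~ 0))  =[not_not →]=  0    ⊢ cost 2, within 2

(~ 0)   [cost 2]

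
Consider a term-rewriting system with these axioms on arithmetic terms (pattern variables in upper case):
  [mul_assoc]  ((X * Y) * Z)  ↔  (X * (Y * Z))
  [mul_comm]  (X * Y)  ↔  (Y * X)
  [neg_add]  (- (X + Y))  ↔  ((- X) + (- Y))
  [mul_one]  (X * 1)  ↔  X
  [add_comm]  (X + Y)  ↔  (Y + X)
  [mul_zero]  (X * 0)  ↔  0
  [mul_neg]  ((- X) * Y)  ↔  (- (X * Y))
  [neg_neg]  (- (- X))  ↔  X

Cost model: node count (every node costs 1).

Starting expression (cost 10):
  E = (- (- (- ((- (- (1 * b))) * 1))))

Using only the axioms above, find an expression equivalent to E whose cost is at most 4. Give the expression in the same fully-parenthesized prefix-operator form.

(- (1 * b))   [cost 4]

1. [neg_neg →] (- (- (1 * b)))  →  (1 * b);  E = (- (- (- ((1 * b) * 1))))
2. [mul_one →] ((1 * b) * 1)  →  (1 * b);  E = (- (- (- (1 * b))))
3. [neg_neg →] (- (- (- (1 * b))))  →  (- (1 * b));  cost 4 ≤ 4, done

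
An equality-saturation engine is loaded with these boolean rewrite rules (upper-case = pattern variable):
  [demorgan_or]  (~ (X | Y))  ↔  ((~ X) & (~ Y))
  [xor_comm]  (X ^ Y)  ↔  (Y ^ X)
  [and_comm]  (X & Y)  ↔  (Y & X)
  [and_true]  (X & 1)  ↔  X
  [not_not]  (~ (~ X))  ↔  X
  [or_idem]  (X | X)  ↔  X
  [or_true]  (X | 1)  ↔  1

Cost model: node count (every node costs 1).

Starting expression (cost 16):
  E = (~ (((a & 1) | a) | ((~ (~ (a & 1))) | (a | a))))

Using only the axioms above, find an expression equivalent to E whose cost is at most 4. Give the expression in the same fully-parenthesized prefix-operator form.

step 1: not_not (→) rewrites (~ (~ (a & 1))) into (a & 1), now (~ (((a & 1) | a) | ((a & 1) | (a | a))))
step 2: or_idem (→) rewrites (a | a) into a, now (~ (((a & 1) | a) | ((a & 1) | a)))
step 3: or_idem (→) rewrites (((a & 1) | a) | ((a & 1) | a)) into ((a & 1) | a), now (~ ((a & 1) | a))
step 4: and_true (→) rewrites (a & 1) into a, reaching cost 4 (bound 4)

(~ (a | a))   [cost 4]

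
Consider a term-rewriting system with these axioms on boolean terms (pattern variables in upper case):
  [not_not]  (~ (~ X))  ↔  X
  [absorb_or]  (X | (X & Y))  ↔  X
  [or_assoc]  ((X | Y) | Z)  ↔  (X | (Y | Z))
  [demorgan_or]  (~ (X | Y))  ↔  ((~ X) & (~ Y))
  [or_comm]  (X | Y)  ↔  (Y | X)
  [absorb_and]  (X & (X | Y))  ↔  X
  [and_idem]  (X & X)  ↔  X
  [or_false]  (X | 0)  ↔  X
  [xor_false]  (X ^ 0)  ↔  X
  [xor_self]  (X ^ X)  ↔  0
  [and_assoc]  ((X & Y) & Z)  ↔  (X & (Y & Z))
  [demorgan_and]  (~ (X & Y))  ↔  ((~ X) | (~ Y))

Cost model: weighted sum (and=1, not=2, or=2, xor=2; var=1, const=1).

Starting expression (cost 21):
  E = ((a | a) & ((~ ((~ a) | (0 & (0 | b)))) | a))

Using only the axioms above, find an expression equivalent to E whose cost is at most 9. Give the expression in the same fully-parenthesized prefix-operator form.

((a | a) & (a | a))   [cost 9]

1. [absorb_and →] (0 & (0 | b))  →  0;  E = ((a | a) & ((~ ((~ a) | 0)) | a))
2. [or_false →] ((~ a) | 0)  →  (~ a);  E = ((a | a) & ((~ (~ a)) | a))
3. [not_not →] (~ (~ a))  →  a;  cost 9 ≤ 9, done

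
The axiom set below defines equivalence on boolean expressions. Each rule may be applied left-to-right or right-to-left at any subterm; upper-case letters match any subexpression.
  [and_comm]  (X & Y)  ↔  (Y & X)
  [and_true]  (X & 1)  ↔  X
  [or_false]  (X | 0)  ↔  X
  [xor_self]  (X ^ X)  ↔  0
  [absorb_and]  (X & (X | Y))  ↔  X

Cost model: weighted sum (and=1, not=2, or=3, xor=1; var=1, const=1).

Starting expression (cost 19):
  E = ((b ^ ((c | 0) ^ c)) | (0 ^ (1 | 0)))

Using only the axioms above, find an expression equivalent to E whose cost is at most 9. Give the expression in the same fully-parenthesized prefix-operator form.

((b ^ 0) | (0 ^ 1))   [cost 9]

1. [or_false →] (1 | 0)  →  1;  E = ((b ^ ((c | 0) ^ c)) | (0 ^ 1))
2. [or_false →] (c | 0)  →  c;  E = ((b ^ (c ^ c)) | (0 ^ 1))
3. [xor_self →] (c ^ c)  →  0;  cost 9 ≤ 9, done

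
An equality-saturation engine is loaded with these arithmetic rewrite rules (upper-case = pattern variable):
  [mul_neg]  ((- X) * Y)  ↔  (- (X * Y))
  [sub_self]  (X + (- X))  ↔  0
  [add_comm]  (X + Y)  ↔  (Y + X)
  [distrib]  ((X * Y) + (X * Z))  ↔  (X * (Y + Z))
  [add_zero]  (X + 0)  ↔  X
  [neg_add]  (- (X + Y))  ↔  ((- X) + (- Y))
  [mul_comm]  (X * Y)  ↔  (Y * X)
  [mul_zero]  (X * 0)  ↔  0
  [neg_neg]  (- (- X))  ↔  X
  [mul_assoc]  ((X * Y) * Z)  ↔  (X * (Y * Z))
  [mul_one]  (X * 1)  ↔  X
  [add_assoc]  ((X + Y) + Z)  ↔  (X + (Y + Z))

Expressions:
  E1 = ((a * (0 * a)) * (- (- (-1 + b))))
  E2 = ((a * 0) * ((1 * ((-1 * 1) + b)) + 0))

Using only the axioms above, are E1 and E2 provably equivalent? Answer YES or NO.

(1) (- (- (-1 + b)))  =[neg_neg →]=  (-1 + b)    ⊢ ((a * (0 * a)) * (-1 + b))
(2) (-1 + b)  =[add_comm →]=  (b + -1)    ⊢ ((a * (0 * a)) * (b + -1))
(3) ((a * (0 * a)) * (b + -1))  =[mul_comm →]=  ((b + -1) * (a * (0 * a)))
(4) (0 * a)  =[mul_comm →]=  (a * 0)    ⊢ ((b + -1) * (a * (a * 0)))
(5) (a * 0)  =[mul_zero →]=  0    ⊢ ((b + -1) * (a * 0))
(6) (b + -1)  =[add_comm →]=  (-1 + b)    ⊢ ((-1 + b) * (a * 0))
(7) (-1 + b)  =[mul_one ←]=  ((-1 + b) * 1)    ⊢ (((-1 + b) * 1) * (a * 0))
(8) (((-1 + b) * 1) * (a * 0))  =[mul_comm →]=  ((a * 0) * ((-1 + b) * 1))
(9) ((-1 + b) * 1)  =[mul_comm →]=  (1 * (-1 + b))    ⊢ ((a * 0) * (1 * (-1 + b)))
(10) (1 * (-1 + b))  =[add_zero ←]=  ((1 * (-1 + b)) + 0)    ⊢ ((a * 0) * ((1 * (-1 + b)) + 0))
(11) -1  =[mul_one ←]=  (-1 * 1)    ⊢ E2

YES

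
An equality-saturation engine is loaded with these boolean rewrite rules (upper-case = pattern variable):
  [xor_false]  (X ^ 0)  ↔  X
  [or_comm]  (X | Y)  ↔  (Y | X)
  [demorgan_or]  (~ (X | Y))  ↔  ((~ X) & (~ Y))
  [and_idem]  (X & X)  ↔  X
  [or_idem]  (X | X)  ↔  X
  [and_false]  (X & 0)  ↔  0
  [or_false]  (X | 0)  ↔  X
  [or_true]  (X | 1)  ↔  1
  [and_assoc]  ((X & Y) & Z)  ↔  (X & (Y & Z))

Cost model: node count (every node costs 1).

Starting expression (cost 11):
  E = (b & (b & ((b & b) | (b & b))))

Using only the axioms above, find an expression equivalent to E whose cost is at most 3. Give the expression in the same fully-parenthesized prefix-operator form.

1. [or_idem →] ((b & b) | (b & b))  →  (b & b);  E = (b & (b & (b & b)))
2. [and_idem →] (b & b)  →  b;  E = (b & (b & b))
3. [and_idem →] (b & b)  →  b;  cost 3 ≤ 3, done

(b & b)   [cost 3]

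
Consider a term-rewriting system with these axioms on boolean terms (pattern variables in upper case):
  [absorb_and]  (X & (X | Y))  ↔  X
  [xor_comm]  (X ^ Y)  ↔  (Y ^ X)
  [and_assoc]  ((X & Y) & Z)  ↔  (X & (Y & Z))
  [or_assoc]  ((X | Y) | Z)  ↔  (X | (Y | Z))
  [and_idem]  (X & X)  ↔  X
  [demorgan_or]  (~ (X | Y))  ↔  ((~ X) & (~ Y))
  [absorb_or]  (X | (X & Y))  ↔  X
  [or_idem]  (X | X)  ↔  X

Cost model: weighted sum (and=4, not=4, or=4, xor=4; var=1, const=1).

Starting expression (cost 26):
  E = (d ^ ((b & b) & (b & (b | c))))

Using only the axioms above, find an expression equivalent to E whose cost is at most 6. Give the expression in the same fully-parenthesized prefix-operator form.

(1) (b & b)  =[and_idem →]=  b    ⊢ (d ^ (b & (b & (b | c))))
(2) (b & (b | c))  =[absorb_and →]=  b    ⊢ (d ^ (b & b))
(3) (b & b)  =[and_idem →]=  b    ⊢ cost 6, within 6

(d ^ b)   [cost 6]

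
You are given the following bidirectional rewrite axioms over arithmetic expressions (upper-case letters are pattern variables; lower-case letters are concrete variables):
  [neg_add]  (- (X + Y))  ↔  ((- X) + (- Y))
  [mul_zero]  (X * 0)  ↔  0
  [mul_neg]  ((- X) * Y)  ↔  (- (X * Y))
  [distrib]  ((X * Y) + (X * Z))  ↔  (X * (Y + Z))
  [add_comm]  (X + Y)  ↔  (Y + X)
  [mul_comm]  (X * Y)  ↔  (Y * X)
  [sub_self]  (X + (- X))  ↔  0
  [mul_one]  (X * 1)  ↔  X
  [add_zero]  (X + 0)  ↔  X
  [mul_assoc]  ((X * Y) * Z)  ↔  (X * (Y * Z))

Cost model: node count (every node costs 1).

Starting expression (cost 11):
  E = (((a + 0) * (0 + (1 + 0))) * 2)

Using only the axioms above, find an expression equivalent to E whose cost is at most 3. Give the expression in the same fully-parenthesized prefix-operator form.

step 1: add_zero (→) rewrites (1 + 0) into 1, now (((a + 0) * (0 + 1)) * 2)
step 2: add_comm (→) rewrites (0 + 1) into (1 + 0), now (((a + 0) * (1 + 0)) * 2)
step 3: add_zero (→) rewrites (1 + 0) into 1, now (((a + 0) * 1) * 2)
step 4: mul_one (→) rewrites ((a + 0) * 1) into (a + 0), now ((a + 0) * 2)
step 5: add_zero (→) rewrites (a + 0) into a, reaching cost 3 (bound 3)

(a * 2)   [cost 3]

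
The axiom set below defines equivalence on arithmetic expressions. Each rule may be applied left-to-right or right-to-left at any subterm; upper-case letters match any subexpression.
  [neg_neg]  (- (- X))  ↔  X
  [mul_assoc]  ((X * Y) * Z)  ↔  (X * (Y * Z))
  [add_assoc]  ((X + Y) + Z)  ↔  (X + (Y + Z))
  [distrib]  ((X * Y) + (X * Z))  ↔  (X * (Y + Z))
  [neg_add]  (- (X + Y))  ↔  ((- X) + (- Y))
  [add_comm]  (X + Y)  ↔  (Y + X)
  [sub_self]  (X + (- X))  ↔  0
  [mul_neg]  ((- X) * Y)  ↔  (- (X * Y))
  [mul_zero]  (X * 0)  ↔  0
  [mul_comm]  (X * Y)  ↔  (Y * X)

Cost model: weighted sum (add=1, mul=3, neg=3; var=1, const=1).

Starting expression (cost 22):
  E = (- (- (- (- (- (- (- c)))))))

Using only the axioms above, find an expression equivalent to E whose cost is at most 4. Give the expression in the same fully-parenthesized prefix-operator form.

(- c)   [cost 4]

1. [neg_neg →] (- (- (- (- (- (- (- c)))))))  →  (- (- (- (- (- c)))))
2. [neg_neg →] (- (- (- (- c))))  →  (- (- c));  E = (- (- (- c)))
3. [neg_neg →] (- (- (- c)))  →  (- c);  cost 4 ≤ 4, done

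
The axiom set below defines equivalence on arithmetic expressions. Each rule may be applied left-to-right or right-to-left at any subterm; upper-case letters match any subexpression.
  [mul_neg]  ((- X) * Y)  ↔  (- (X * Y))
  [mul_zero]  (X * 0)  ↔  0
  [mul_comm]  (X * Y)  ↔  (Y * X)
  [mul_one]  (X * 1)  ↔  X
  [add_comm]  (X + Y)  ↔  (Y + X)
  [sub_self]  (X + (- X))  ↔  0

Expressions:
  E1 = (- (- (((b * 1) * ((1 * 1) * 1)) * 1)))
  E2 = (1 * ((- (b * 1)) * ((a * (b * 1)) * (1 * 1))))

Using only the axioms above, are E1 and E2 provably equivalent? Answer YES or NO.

NO

Every axiom is a valid identity, so a rewrite proof would force E1 and E2 to agree under every assignment.
At a=0, b=1: E1 = 1 but E2 = 0; they differ, so no derivation exists.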